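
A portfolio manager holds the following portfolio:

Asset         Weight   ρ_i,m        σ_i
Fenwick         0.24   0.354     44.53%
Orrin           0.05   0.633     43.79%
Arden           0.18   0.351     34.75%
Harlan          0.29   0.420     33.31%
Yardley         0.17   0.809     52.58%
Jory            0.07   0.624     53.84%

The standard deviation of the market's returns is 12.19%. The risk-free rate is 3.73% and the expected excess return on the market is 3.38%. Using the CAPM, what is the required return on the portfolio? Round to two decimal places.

9.55%

β_Fenwick = 0.354 × 44.53% / 12.19% = 1.2932
β_Orrin = 0.633 × 43.79% / 12.19% = 2.2739
β_Arden = 0.351 × 34.75% / 12.19% = 1.0006
β_Harlan = 0.420 × 33.31% / 12.19% = 1.1477
β_Yardley = 0.809 × 52.58% / 12.19% = 3.4895
β_Jory = 0.624 × 53.84% / 12.19% = 2.7560
β_P = Σ w_i β_i = 0.24×1.2932 + 0.05×2.2739 + 0.18×1.0006 + 0.29×1.1477 + 0.17×3.4895 + 0.07×2.7560 = 1.7231
E(R_P) = R_f + β_P × MRP = 3.73% + 1.7231 × 3.38% = 9.55%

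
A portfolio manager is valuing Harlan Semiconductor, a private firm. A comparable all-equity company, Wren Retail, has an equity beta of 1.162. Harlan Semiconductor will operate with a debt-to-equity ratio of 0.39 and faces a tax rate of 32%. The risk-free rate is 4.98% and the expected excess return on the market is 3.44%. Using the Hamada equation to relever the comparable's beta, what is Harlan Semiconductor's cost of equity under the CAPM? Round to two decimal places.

10.04%

β_L = β_U × [1 + (1 − t)(D/E)] = 1.162 × [1 + (1 − 0.32) × 0.39]
    = 1.162 × [1 + 0.68 × 0.39] = 1.162 × 1.2652 = 1.4702
E(R) = R_f + β_L × MRP = 4.98% + 1.4702 × 3.44% = 10.04%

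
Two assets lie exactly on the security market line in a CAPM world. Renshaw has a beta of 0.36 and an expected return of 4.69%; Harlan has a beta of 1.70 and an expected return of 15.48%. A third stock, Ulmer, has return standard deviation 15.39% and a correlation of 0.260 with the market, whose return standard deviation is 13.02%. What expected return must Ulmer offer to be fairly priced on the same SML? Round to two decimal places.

4.27%

MRP = (15.48% − 4.69%) / (1.70 − 0.36) = 8.0522%
R_f = 4.69% − 0.36 × 8.0522% = 1.7912%
β_Ulmer = ρ·σ_i/σ_m = 0.260 × 15.39 / 13.02 = 0.3073
E(R_Ulmer) = R_f + β × MRP = 1.7912% + 0.3073 × 8.0522% = 4.27%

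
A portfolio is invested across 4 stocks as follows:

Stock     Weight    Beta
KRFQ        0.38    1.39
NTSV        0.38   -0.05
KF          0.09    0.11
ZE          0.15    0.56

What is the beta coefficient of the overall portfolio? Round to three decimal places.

0.603

β_P = Σ w_i β_i = 0.38×1.39 + 0.38×-0.05 + 0.09×0.11 + 0.15×0.56 = 0.6031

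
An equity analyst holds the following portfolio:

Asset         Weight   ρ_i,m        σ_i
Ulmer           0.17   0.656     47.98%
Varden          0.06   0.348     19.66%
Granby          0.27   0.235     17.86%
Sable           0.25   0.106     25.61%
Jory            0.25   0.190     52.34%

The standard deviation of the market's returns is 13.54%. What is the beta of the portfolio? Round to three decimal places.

0.743

β_Ulmer = 0.656 × 47.98% / 13.54% = 2.3246
β_Varden = 0.348 × 19.66% / 13.54% = 0.5053
β_Granby = 0.235 × 17.86% / 13.54% = 0.3100
β_Sable = 0.106 × 25.61% / 13.54% = 0.2005
β_Jory = 0.190 × 52.34% / 13.54% = 0.7345
β_P = Σ w_i β_i = 0.17×2.3246 + 0.06×0.5053 + 0.27×0.3100 + 0.25×0.2005 + 0.25×0.7345 = 0.7430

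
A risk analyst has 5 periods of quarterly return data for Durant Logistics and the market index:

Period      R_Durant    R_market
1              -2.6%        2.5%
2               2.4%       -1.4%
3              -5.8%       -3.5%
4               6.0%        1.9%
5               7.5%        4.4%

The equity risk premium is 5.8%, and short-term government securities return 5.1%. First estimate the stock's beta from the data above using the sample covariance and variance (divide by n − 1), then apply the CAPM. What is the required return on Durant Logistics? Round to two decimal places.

12.14%

Mean R_i = (-2.6 + 2.4 − 5.8 + 6.0 + 7.5) / 5 = 1.5000%
Mean R_m = (2.5 − 1.4 − 3.5 + 1.9 + 4.4) / 5 = 0.7800%
Σ(R_i − R̄_i)(R_m − R̄_m) = 48.9900  ⇒  Cov = 48.9900 / 4 = 12.2475
Σ(R_m − R̄_m)² = 40.3880  ⇒  Var(R_m) = 40.3880 / 4 = 10.0970
β = Cov / Var(R_m) = 12.2475 / 10.0970 = 1.2130
E(R) = R_f + β × MRP = 5.1% + 1.2130 × 5.8% = 12.14%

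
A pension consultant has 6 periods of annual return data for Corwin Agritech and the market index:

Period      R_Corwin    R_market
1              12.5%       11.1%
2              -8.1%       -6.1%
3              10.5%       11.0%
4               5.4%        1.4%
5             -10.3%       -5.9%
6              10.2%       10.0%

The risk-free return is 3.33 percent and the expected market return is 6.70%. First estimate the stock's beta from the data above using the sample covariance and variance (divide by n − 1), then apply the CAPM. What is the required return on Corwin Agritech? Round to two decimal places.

Mean R_i = (12.5 − 8.1 + 10.5 + 5.4 − 10.3 + 10.2) / 6 = 3.3667%
Mean R_m = (11.1 − 6.1 + 11.0 + 1.4 − 5.9 + 10.0) / 6 = 3.5833%
Σ(R_i − R̄_i)(R_m − R̄_m) = 401.6067  ⇒  Cov = 401.6067 / 5 = 80.3213
Σ(R_m − R̄_m)² = 341.1483  ⇒  Var(R_m) = 341.1483 / 5 = 68.2297
β = Cov / Var(R_m) = 80.3213 / 68.2297 = 1.1772
MRP = 6.70% − 3.33% = 3.37%
E(R) = R_f + β × MRP = 3.33% + 1.1772 × 3.37% = 7.30%

7.30%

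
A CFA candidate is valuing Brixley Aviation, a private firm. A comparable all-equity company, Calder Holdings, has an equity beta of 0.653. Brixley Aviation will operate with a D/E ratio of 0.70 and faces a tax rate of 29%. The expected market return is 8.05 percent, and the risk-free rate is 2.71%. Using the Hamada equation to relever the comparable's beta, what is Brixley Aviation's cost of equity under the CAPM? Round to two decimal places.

β_L = β_U × [1 + (1 − t)(D/E)] = 0.653 × [1 + (1 − 0.29) × 0.70]
    = 0.653 × [1 + 0.71 × 0.70] = 0.653 × 1.4970 = 0.9775
MRP = 8.05% − 2.71% = 5.34%
E(R) = R_f + β_L × MRP = 2.71% + 0.9775 × 5.34% = 7.93%

7.93%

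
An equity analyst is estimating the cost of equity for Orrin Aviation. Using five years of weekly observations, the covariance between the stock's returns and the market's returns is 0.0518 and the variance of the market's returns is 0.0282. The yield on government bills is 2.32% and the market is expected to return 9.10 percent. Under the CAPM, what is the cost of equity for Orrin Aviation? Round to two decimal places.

β = Cov(R_i, R_m) / Var(R_m) = 0.0518 / 0.0282 = 1.8369
MRP = 9.10% − 2.32% = 6.78%
E(R) = R_f + β × MRP = 2.32% + 1.8369 × 6.78% = 14.77%

14.77%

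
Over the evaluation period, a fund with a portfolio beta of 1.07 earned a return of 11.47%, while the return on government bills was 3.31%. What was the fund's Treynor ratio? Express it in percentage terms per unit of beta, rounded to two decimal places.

Treynor = (R_P − R_f) / β_P = (11.47% − 3.31%) / 1.0700 = 8.16% / 1.0700 = 7.63%

7.63%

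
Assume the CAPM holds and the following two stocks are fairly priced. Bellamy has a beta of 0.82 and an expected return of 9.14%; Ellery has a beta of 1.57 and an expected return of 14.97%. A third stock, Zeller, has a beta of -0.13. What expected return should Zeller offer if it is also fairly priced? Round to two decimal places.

1.76%

MRP (SML slope) = (14.97% − 9.14%) / (1.57 − 0.82) = 5.83% / 0.75 = 7.7733%
R_f (intercept) = 9.14% − 0.82 × 7.7733% = 2.7659%
E(R_Zeller) = R_f + β × MRP = 2.7659% + -0.13 × 7.7733% = 1.76%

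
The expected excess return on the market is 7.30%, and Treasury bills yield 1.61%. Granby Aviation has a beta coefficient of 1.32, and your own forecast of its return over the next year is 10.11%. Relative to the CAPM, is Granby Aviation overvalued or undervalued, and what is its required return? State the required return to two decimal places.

Required return = R_f + β·MRP = 1.61% + 1.32 × 7.30% = 11.25%
Forecast 10.11% < required 11.25% → the stock plots below the SML → overvalued.

Overvalued; required return 11.25%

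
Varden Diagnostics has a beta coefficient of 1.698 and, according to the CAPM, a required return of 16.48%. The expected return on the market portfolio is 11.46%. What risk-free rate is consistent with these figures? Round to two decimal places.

4.27%

E(R) = R_f + β(E(R_m) − R_f) = R_f(1 − β) + β·E(R_m)
16.48% = R_f × (1 − 1.698) + 1.698 × 11.46%
16.48% = R_f × -0.698 + 19.45908%
R_f = (16.48% − 19.45908%) / -0.698 = 4.27%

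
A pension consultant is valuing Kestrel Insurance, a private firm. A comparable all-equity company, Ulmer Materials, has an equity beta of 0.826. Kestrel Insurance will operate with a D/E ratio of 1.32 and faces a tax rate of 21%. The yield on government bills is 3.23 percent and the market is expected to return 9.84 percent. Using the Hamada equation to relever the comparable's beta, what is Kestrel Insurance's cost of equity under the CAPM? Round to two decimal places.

β_L = β_U × [1 + (1 − t)(D/E)] = 0.826 × [1 + (1 − 0.21) × 1.32]
    = 0.826 × [1 + 0.79 × 1.32] = 0.826 × 2.0428 = 1.6874
MRP = 9.84% − 3.23% = 6.61%
E(R) = R_f + β_L × MRP = 3.23% + 1.6874 × 6.61% = 14.38%

14.38%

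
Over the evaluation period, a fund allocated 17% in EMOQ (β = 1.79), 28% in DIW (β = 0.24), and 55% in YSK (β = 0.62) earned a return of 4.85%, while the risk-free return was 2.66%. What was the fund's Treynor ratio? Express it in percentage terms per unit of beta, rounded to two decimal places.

3.07%

β_P = 0.17×1.79 + 0.28×0.24 + 0.55×0.62 = 0.7125
Treynor = (R_P − R_f) / β_P = (4.85% − 2.66%) / 0.7125 = 2.19% / 0.7125 = 3.07%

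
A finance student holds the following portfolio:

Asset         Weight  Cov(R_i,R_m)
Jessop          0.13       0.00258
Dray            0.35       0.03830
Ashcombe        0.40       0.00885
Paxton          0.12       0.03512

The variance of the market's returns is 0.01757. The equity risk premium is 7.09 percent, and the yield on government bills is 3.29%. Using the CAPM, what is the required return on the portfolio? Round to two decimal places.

β_Jessop = 0.00258 / 0.01757 = 0.1468
β_Dray = 0.03830 / 0.01757 = 2.1799
β_Ashcombe = 0.00885 / 0.01757 = 0.5037
β_Paxton = 0.03512 / 0.01757 = 1.9989
β_P = Σ w_i β_i = 0.13×0.1468 + 0.35×2.1799 + 0.40×0.5037 + 0.12×1.9989 = 1.2234
E(R_P) = R_f + β_P × MRP = 3.29% + 1.2234 × 7.09% = 11.96%

11.96%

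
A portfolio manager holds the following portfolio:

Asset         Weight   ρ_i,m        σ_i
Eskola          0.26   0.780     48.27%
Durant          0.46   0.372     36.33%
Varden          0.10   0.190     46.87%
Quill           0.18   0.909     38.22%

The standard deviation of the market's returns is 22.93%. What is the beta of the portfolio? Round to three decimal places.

1.010

β_Eskola = 0.780 × 48.27% / 22.93% = 1.6420
β_Durant = 0.372 × 36.33% / 22.93% = 0.5894
β_Varden = 0.190 × 46.87% / 22.93% = 0.3884
β_Quill = 0.909 × 38.22% / 22.93% = 1.5151
β_P = Σ w_i β_i = 0.26×1.6420 + 0.46×0.5894 + 0.10×0.3884 + 0.18×1.5151 = 1.0096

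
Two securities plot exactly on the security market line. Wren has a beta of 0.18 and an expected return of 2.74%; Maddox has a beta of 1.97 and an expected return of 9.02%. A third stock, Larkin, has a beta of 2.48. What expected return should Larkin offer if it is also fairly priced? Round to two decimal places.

10.81%

MRP (SML slope) = (9.02% − 2.74%) / (1.97 − 0.18) = 6.28% / 1.79 = 3.5084%
R_f (intercept) = 2.74% − 0.18 × 3.5084% = 2.1085%
E(R_Larkin) = R_f + β × MRP = 2.1085% + 2.48 × 3.5084% = 10.81%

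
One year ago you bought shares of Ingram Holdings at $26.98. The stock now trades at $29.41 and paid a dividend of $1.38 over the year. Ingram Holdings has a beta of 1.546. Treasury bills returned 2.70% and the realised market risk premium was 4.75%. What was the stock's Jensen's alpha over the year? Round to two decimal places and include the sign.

Realised HPR = (P1 + D1 − P0) / P0 = (29.41 + 1.38 − 26.98) / 26.98 = 3.81 / 26.98 = 14.1216%
CAPM required = R_f + β·MRP = 2.70% + 1.546 × 4.75% = 10.04350%
α = realised − required = 14.1216% − 10.04350% = +4.08%

+4.08%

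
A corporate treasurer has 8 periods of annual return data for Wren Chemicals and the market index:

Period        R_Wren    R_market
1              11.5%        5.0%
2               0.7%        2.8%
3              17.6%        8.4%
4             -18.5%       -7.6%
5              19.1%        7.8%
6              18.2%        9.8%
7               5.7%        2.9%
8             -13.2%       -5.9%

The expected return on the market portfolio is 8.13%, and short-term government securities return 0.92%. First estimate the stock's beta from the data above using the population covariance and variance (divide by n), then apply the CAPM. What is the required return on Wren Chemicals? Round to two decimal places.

16.87%

Mean R_i = (11.5 + 0.7 + 17.6 − 18.5 + 19.1 + 18.2 + 5.7 − 13.2) / 8 = 5.1375%
Mean R_m = (5.0 + 2.8 + 8.4 − 7.6 + 7.8 + 9.8 + 2.9 − 5.9) / 8 = 2.9000%
Σ(R_i − R̄_i)(R_m − R̄_m) = 650.4600  ⇒  Cov = 650.4600 / 8 = 81.3075
Σ(R_m − R̄_m)² = 293.9800  ⇒  Var(R_m) = 293.9800 / 8 = 36.7475
β = Cov / Var(R_m) = 81.3075 / 36.7475 = 2.2126
MRP = 8.13% − 0.92% = 7.21%
E(R) = R_f + β × MRP = 0.92% + 2.2126 × 7.21% = 16.87%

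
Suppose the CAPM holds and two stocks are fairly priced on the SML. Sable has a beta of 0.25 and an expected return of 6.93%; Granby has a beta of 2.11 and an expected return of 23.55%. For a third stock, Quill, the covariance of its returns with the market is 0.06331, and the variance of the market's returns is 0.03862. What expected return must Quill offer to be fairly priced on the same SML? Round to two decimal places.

19.34%

MRP = (23.55% − 6.93%) / (2.11 − 0.25) = 8.9355%
R_f = 6.93% − 0.25 × 8.9355% = 4.6961%
β_Quill = Cov / Var(R_m) = 0.06331 / 0.03862 = 1.6393
E(R_Quill) = R_f + β × MRP = 4.6961% + 1.6393 × 8.9355% = 19.34%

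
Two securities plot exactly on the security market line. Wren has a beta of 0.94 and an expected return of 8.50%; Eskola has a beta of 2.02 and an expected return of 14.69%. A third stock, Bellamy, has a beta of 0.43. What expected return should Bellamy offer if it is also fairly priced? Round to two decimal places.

MRP (SML slope) = (14.69% − 8.50%) / (2.02 − 0.94) = 6.19% / 1.08 = 5.7315%
R_f (intercept) = 8.50% − 0.94 × 5.7315% = 3.1124%
E(R_Bellamy) = R_f + β × MRP = 3.1124% + 0.43 × 5.7315% = 5.58%

5.58%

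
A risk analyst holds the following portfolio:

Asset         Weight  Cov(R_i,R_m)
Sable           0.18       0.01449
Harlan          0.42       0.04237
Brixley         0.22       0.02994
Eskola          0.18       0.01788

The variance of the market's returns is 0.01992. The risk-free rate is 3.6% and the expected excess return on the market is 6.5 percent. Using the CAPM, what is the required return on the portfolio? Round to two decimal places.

13.46%

β_Sable = 0.01449 / 0.01992 = 0.7274
β_Harlan = 0.04237 / 0.01992 = 2.1270
β_Brixley = 0.02994 / 0.01992 = 1.5030
β_Eskola = 0.01788 / 0.01992 = 0.8976
β_P = Σ w_i β_i = 0.18×0.7274 + 0.42×2.1270 + 0.22×1.5030 + 0.18×0.8976 = 1.5165
E(R_P) = R_f + β_P × MRP = 3.6% + 1.5165 × 6.5% = 13.46%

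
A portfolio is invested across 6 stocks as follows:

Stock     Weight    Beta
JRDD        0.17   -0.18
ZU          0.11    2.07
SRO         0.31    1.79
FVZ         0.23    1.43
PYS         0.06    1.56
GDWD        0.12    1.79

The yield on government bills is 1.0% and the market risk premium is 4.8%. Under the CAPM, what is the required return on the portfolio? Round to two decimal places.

β_P = Σ w_i β_i = 0.17×-0.18 + 0.11×2.07 + 0.31×1.79 + 0.23×1.43 + 0.06×1.56 + 0.12×1.79 = 1.3893
E(R_P) = R_f + β_P × MRP = 1.0% + 1.3893 × 4.8% = 7.67%

7.67%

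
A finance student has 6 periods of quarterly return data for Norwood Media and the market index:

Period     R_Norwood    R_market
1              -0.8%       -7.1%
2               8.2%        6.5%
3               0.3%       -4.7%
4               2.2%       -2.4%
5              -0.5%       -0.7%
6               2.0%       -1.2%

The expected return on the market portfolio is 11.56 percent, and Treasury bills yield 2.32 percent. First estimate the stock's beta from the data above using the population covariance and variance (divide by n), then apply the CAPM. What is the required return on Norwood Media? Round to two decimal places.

8.23%

Mean R_i = (-0.8 + 8.2 + 0.3 + 2.2 − 0.5 + 2.0) / 6 = 1.9000%
Mean R_m = (-7.1 + 6.5 − 4.7 − 2.4 − 0.7 − 1.2) / 6 = -1.6000%
Σ(R_i − R̄_i)(R_m − R̄_m) = 68.4800  ⇒  Cov = 68.4800 / 6 = 11.4133
Σ(R_m − R̄_m)² = 107.0800  ⇒  Var(R_m) = 107.0800 / 6 = 17.8467
β = Cov / Var(R_m) = 11.4133 / 17.8467 = 0.6395
MRP = 11.56% − 2.32% = 9.24%
E(R) = R_f + β × MRP = 2.32% + 0.6395 × 9.24% = 8.23%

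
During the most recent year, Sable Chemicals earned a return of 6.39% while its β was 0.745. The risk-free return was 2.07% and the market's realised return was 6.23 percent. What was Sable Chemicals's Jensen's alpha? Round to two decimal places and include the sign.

+1.22%

Market excess return = 6.23% − 2.07% = 4.16%
CAPM benchmark = R_f + β(R_m − R_f) = 2.07% + 0.745 × 4.16% = 5.16920%
α = actual − benchmark = 6.39% − 5.16920% = +1.22%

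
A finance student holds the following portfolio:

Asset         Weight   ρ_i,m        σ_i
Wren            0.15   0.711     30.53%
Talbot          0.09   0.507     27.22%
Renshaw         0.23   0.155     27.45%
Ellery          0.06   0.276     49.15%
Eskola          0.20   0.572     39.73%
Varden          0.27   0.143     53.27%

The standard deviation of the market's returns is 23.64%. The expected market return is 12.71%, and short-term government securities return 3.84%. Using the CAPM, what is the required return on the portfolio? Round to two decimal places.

8.68%

β_Wren = 0.711 × 30.53% / 23.64% = 0.9182
β_Talbot = 0.507 × 27.22% / 23.64% = 0.5838
β_Renshaw = 0.155 × 27.45% / 23.64% = 0.1800
β_Ellery = 0.276 × 49.15% / 23.64% = 0.5738
β_Eskola = 0.572 × 39.73% / 23.64% = 0.9613
β_Varden = 0.143 × 53.27% / 23.64% = 0.3222
β_P = Σ w_i β_i = 0.15×0.9182 + 0.09×0.5838 + 0.23×0.1800 + 0.06×0.5738 + 0.20×0.9613 + 0.27×0.3222 = 0.5454
MRP = 12.71% − 3.84% = 8.87%
E(R_P) = R_f + β_P × MRP = 3.84% + 0.5454 × 8.87% = 8.68%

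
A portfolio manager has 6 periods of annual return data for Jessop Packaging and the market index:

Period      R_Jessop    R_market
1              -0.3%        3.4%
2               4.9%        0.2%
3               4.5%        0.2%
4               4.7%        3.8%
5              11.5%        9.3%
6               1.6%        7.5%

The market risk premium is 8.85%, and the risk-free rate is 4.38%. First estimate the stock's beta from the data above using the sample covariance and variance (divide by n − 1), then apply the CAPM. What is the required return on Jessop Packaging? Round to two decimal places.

7.98%

Mean R_i = (-0.3 + 4.9 + 4.5 + 4.7 + 11.5 + 1.6) / 6 = 4.4833%
Mean R_m = (3.4 + 0.2 + 0.2 + 3.8 + 9.3 + 7.5) / 6 = 4.0667%
Σ(R_i − R̄_i)(R_m − R̄_m) = 28.2767  ⇒  Cov = 28.2767 / 5 = 5.6553
Σ(R_m − R̄_m)² = 69.5933  ⇒  Var(R_m) = 69.5933 / 5 = 13.9187
β = Cov / Var(R_m) = 5.6553 / 13.9187 = 0.4063
E(R) = R_f + β × MRP = 4.38% + 0.4063 × 8.85% = 7.98%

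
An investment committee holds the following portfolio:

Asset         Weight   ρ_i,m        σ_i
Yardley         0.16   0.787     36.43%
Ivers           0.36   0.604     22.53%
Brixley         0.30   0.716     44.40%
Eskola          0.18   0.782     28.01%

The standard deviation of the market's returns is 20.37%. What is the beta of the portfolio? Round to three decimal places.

1.127

β_Yardley = 0.787 × 36.43% / 20.37% = 1.4075
β_Ivers = 0.604 × 22.53% / 20.37% = 0.6680
β_Brixley = 0.716 × 44.40% / 20.37% = 1.5606
β_Eskola = 0.782 × 28.01% / 20.37% = 1.0753
β_P = Σ w_i β_i = 0.16×1.4075 + 0.36×0.6680 + 0.30×1.5606 + 0.18×1.0753 = 1.1274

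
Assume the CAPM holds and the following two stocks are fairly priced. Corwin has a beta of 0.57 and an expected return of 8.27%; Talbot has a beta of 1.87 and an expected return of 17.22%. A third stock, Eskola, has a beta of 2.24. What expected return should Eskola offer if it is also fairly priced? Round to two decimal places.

MRP (SML slope) = (17.22% − 8.27%) / (1.87 − 0.57) = 8.95% / 1.30 = 6.8846%
R_f (intercept) = 8.27% − 0.57 × 6.8846% = 4.3458%
E(R_Eskola) = R_f + β × MRP = 4.3458% + 2.24 × 6.8846% = 19.77%

19.77%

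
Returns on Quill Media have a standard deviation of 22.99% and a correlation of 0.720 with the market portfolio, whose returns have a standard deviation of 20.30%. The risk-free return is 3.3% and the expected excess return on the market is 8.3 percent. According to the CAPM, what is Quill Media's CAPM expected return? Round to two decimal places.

β = ρ × σ_i / σ_m = 0.720 × 22.99% / 20.30% = 0.8154
E(R) = 3.3% + 0.8154 × 8.3% = 10.07%

10.07%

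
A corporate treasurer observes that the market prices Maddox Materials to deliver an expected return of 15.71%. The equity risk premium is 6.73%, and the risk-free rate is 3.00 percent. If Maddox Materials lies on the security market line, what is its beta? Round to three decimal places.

β = (E(R) − R_f) / MRP = (15.71% − 3.00%) / 6.73% = 12.71% / 6.73% = 1.889

1.889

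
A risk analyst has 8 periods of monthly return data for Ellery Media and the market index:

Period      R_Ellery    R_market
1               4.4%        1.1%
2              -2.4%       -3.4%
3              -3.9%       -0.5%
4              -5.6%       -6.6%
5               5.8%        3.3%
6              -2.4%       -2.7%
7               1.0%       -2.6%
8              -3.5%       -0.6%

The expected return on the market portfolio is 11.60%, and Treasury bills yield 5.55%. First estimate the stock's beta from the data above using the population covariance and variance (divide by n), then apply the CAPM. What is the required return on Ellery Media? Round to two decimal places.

11.91%

Mean R_i = (4.4 − 2.4 − 3.9 − 5.6 + 5.8 − 2.4 + 1.0 − 3.5) / 8 = -0.8250%
Mean R_m = (1.1 − 3.4 − 0.5 − 6.6 + 3.3 − 2.7 − 2.6 − 0.6) / 8 = -1.5000%
Σ(R_i − R̄_i)(R_m − R̄_m) = 67.1300  ⇒  Cov = 67.1300 / 8 = 8.3913
Σ(R_m − R̄_m)² = 63.8800  ⇒  Var(R_m) = 63.8800 / 8 = 7.9850
β = Cov / Var(R_m) = 8.3913 / 7.9850 = 1.0509
MRP = 11.60% − 5.55% = 6.05%
E(R) = R_f + β × MRP = 5.55% + 1.0509 × 6.05% = 11.91%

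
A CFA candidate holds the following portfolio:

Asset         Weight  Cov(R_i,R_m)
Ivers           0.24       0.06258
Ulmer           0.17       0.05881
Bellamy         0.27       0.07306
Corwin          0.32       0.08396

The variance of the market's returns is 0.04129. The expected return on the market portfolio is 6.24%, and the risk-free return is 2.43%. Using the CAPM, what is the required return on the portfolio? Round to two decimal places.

β_Ivers = 0.06258 / 0.04129 = 1.5156
β_Ulmer = 0.05881 / 0.04129 = 1.4243
β_Bellamy = 0.07306 / 0.04129 = 1.7694
β_Corwin = 0.08396 / 0.04129 = 2.0334
β_P = Σ w_i β_i = 0.24×1.5156 + 0.17×1.4243 + 0.27×1.7694 + 0.32×2.0334 = 1.7343
MRP = 6.24% − 2.43% = 3.81%
E(R_P) = R_f + β_P × MRP = 2.43% + 1.7343 × 3.81% = 9.04%

9.04%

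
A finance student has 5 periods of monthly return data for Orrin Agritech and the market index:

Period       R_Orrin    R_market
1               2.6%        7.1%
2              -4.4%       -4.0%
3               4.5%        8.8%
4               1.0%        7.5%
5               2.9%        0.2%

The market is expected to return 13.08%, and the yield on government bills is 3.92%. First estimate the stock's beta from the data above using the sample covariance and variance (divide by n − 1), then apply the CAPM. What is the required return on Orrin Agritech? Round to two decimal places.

Mean R_i = (2.6 − 4.4 + 4.5 + 1.0 + 2.9) / 5 = 1.3200%
Mean R_m = (7.1 − 4.0 + 8.8 + 7.5 + 0.2) / 5 = 3.9200%
Σ(R_i − R̄_i)(R_m − R̄_m) = 57.8680  ⇒  Cov = 57.8680 / 4 = 14.4670
Σ(R_m − R̄_m)² = 123.3080  ⇒  Var(R_m) = 123.3080 / 4 = 30.8270
β = Cov / Var(R_m) = 14.4670 / 30.8270 = 0.4693
MRP = 13.08% − 3.92% = 9.16%
E(R) = R_f + β × MRP = 3.92% + 0.4693 × 9.16% = 8.22%

8.22%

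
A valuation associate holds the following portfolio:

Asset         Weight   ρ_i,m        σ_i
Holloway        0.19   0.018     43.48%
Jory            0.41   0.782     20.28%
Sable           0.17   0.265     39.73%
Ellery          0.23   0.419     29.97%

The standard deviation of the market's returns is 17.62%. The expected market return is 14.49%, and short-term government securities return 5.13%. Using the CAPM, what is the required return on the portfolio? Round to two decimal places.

11.15%

β_Holloway = 0.018 × 43.48% / 17.62% = 0.0444
β_Jory = 0.782 × 20.28% / 17.62% = 0.9001
β_Sable = 0.265 × 39.73% / 17.62% = 0.5975
β_Ellery = 0.419 × 29.97% / 17.62% = 0.7127
β_P = Σ w_i β_i = 0.19×0.0444 + 0.41×0.9001 + 0.17×0.5975 + 0.23×0.7127 = 0.6430
MRP = 14.49% − 5.13% = 9.36%
E(R_P) = R_f + β_P × MRP = 5.13% + 0.6430 × 9.36% = 11.15%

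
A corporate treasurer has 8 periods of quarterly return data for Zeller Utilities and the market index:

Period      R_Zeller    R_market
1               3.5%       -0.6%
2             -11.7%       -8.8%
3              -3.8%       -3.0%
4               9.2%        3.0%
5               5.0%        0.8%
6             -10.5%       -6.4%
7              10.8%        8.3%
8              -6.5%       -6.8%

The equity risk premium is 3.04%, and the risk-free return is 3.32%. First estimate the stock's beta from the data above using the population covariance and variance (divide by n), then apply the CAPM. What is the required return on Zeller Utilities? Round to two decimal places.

7.79%

Mean R_i = (3.5 − 11.7 − 3.8 + 9.2 + 5.0 − 10.5 + 10.8 − 6.5) / 8 = -0.5000%
Mean R_m = (-0.6 − 8.8 − 3.0 + 3.0 + 0.8 − 6.4 + 8.3 − 6.8) / 8 = -1.6875%
Σ(R_i − R̄_i)(R_m − R̄_m) = 338.1500  ⇒  Cov = 338.1500 / 8 = 42.2688
Σ(R_m − R̄_m)² = 229.7488  ⇒  Var(R_m) = 229.7488 / 8 = 28.7186
β = Cov / Var(R_m) = 42.2688 / 28.7186 = 1.4718
E(R) = R_f + β × MRP = 3.32% + 1.4718 × 3.04% = 7.79%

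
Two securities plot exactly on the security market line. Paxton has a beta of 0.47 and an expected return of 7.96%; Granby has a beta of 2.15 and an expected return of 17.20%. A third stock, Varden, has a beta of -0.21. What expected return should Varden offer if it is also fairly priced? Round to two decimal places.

4.22%

MRP (SML slope) = (17.20% − 7.96%) / (2.15 − 0.47) = 9.24% / 1.68 = 5.5000%
R_f (intercept) = 7.96% − 0.47 × 5.5000% = 5.3750%
E(R_Varden) = R_f + β × MRP = 5.3750% + -0.21 × 5.5000% = 4.22%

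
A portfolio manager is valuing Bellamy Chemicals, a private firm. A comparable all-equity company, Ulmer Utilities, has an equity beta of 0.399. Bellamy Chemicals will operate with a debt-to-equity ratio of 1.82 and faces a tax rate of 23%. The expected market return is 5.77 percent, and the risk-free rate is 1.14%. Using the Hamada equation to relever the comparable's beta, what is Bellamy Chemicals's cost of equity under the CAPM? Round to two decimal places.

5.58%

β_L = β_U × [1 + (1 − t)(D/E)] = 0.399 × [1 + (1 − 0.23) × 1.82]
    = 0.399 × [1 + 0.77 × 1.82] = 0.399 × 2.4014 = 0.9582
MRP = 5.77% − 1.14% = 4.63%
E(R) = R_f + β_L × MRP = 1.14% + 0.9582 × 4.63% = 5.58%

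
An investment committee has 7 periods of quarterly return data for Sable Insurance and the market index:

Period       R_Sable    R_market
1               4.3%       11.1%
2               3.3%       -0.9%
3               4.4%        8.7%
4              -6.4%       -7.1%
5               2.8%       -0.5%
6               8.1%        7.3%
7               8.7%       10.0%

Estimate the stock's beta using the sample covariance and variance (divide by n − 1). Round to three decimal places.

0.594

Mean R_i = (4.3 + 3.3 + 4.4 − 6.4 + 2.8 + 8.1 + 8.7) / 7 = 3.6000%
Mean R_m = (11.1 − 0.9 + 8.7 − 7.1 − 0.5 + 7.3 + 10.0) / 7 = 4.0857%
Σ(R_i − R̄_i)(R_m − R̄_m) = 170.2500  ⇒  Cov = 170.2500 / 6 = 28.3750
Σ(R_m − R̄_m)² = 286.8086  ⇒  Var(R_m) = 286.8086 / 6 = 47.8014
β = Cov / Var(R_m) = 28.3750 / 47.8014 = 0.5936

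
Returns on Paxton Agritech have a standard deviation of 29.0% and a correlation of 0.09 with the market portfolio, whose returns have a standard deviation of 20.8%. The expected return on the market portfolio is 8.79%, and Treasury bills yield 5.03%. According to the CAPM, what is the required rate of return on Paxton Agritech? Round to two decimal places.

β = ρ × σ_i / σ_m = 0.09 × 29.0% / 20.8% = 0.1255
MRP = 8.79% − 5.03% = 3.76%
E(R) = 5.03% + 0.1255 × 3.76% = 5.50%

5.50%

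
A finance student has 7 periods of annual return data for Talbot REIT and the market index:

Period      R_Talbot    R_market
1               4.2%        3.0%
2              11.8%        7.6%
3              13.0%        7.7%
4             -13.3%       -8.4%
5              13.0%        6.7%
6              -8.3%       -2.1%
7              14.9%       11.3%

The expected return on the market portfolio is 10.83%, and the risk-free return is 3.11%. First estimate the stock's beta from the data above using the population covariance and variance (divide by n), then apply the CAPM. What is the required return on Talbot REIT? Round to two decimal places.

Mean R_i = (4.2 + 11.8 + 13.0 − 13.3 + 13.0 − 8.3 + 14.9) / 7 = 5.0429%
Mean R_m = (3.0 + 7.6 + 7.7 − 8.4 + 6.7 − 2.1 + 11.3) / 7 = 3.6857%
Σ(R_i − R̄_i)(R_m − R̄_m) = 456.8943  ⇒  Cov = 456.8943 / 7 = 65.2706
Σ(R_m − R̄_m)² = 278.5086  ⇒  Var(R_m) = 278.5086 / 7 = 39.7869
β = Cov / Var(R_m) = 65.2706 / 39.7869 = 1.6405
MRP = 10.83% − 3.11% = 7.72%
E(R) = R_f + β × MRP = 3.11% + 1.6405 × 7.72% = 15.77%

15.77%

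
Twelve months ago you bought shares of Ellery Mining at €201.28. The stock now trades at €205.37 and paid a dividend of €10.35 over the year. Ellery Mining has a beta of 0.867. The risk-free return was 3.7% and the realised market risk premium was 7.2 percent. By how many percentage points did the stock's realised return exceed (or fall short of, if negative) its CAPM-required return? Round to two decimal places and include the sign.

Realised HPR = (P1 + D1 − P0) / P0 = (205.37 + 10.35 − 201.28) / 201.28 = 14.44 / 201.28 = 7.1741%
CAPM required = R_f + β·MRP = 3.7% + 0.867 × 7.2% = 9.9424%
α = realised − required = 7.1741% − 9.9424% = -2.77%

-2.77%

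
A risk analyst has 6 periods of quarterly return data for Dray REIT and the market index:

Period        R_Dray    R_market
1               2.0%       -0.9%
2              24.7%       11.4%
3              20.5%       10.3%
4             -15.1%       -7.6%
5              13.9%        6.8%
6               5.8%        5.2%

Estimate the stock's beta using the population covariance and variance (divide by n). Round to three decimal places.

Mean R_i = (2.0 + 24.7 + 20.5 − 15.1 + 13.9 + 5.8) / 6 = 8.6333%
Mean R_m = (-0.9 + 11.4 + 10.3 − 7.6 + 6.8 + 5.2) / 6 = 4.2000%
Σ(R_i − R̄_i)(R_m − R̄_m) = 512.8100  ⇒  Cov = 512.8100 / 6 = 85.4683
Σ(R_m − R̄_m)² = 262.0600  ⇒  Var(R_m) = 262.0600 / 6 = 43.6767
β = Cov / Var(R_m) = 85.4683 / 43.6767 = 1.9568

1.957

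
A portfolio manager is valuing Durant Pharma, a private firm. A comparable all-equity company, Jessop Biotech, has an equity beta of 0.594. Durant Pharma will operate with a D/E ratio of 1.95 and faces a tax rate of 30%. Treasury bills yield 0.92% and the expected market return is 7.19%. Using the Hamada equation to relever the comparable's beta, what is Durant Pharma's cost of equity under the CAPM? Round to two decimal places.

9.73%

β_L = β_U × [1 + (1 − t)(D/E)] = 0.594 × [1 + (1 − 0.30) × 1.95]
    = 0.594 × [1 + 0.70 × 1.95] = 0.594 × 2.3650 = 1.4048
MRP = 7.19% − 0.92% = 6.27%
E(R) = R_f + β_L × MRP = 0.92% + 1.4048 × 6.27% = 9.73%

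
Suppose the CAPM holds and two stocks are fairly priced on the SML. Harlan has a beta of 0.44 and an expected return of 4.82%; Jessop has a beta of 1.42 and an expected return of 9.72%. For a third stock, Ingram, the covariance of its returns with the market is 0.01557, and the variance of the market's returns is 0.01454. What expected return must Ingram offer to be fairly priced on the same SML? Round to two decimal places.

MRP = (9.72% − 4.82%) / (1.42 − 0.44) = 5.0000%
R_f = 4.82% − 0.44 × 5.0000% = 2.6200%
β_Ingram = Cov / Var(R_m) = 0.01557 / 0.01454 = 1.0708
E(R_Ingram) = R_f + β × MRP = 2.6200% + 1.0708 × 5.0000% = 7.97%

7.97%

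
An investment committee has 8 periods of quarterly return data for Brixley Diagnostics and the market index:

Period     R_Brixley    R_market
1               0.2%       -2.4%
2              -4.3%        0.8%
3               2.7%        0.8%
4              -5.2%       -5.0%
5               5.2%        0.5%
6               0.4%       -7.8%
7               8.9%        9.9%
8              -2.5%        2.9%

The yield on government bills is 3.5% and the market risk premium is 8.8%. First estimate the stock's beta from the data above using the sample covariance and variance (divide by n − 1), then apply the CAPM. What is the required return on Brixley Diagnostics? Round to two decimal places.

Mean R_i = (0.2 − 4.3 + 2.7 − 5.2 + 5.2 + 0.4 + 8.9 − 2.5) / 8 = 0.6750%
Mean R_m = (-2.4 + 0.8 + 0.8 − 5.0 + 0.5 − 7.8 + 9.9 + 2.9) / 8 = -0.0375%
Σ(R_i − R̄_i)(R_m − R̄_m) = 104.7825  ⇒  Cov = 104.7825 / 7 = 14.9689
Σ(R_m − R̄_m)² = 199.5388  ⇒  Var(R_m) = 199.5388 / 7 = 28.5055
β = Cov / Var(R_m) = 14.9689 / 28.5055 = 0.5251
E(R) = R_f + β × MRP = 3.5% + 0.5251 × 8.8% = 8.12%

8.12%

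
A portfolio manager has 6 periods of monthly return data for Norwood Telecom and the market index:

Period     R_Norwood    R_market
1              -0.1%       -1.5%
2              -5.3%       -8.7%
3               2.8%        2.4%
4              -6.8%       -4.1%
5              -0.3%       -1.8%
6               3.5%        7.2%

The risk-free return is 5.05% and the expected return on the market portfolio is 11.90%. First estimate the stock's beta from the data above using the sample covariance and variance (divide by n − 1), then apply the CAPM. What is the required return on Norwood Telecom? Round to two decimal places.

9.66%

Mean R_i = (-0.1 − 5.3 + 2.8 − 6.8 − 0.3 + 3.5) / 6 = -1.0333%
Mean R_m = (-1.5 − 8.7 + 2.4 − 4.1 − 1.8 + 7.2) / 6 = -1.0833%
Σ(R_i − R̄_i)(R_m − R̄_m) = 99.8833  ⇒  Cov = 99.8833 / 5 = 19.9767
Σ(R_m − R̄_m)² = 148.5483  ⇒  Var(R_m) = 148.5483 / 5 = 29.7097
β = Cov / Var(R_m) = 19.9767 / 29.7097 = 0.6724
MRP = 11.90% − 5.05% = 6.85%
E(R) = R_f + β × MRP = 5.05% + 0.6724 × 6.85% = 9.66%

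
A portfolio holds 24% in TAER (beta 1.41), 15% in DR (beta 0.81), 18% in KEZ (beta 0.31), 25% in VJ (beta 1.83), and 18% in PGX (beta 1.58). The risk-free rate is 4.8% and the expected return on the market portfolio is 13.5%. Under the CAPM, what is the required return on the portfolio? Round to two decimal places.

β_P = Σ w_i β_i = 0.24×1.41 + 0.15×0.81 + 0.18×0.31 + 0.25×1.83 + 0.18×1.58 = 1.2576
MRP = 13.5% − 4.8% = 8.70%
E(R_P) = R_f + β_P × MRP = 4.8% + 1.2576 × 8.7% = 15.74%

15.74%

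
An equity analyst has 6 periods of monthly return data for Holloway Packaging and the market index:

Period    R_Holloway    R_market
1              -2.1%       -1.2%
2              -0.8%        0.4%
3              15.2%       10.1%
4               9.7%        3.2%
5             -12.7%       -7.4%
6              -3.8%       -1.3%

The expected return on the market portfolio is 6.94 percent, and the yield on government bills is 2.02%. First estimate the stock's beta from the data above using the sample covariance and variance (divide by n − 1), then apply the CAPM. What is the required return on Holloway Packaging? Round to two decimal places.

10.29%

Mean R_i = (-2.1 − 0.8 + 15.2 + 9.7 − 12.7 − 3.8) / 6 = 0.9167%
Mean R_m = (-1.2 + 0.4 + 10.1 + 3.2 − 7.4 − 1.3) / 6 = 0.6333%
Σ(R_i − R̄_i)(R_m − R̄_m) = 282.1967  ⇒  Cov = 282.1967 / 5 = 56.4393
Σ(R_m − R̄_m)² = 167.8933  ⇒  Var(R_m) = 167.8933 / 5 = 33.5787
β = Cov / Var(R_m) = 56.4393 / 33.5787 = 1.6808
MRP = 6.94% − 2.02% = 4.92%
E(R) = R_f + β × MRP = 2.02% + 1.6808 × 4.92% = 10.29%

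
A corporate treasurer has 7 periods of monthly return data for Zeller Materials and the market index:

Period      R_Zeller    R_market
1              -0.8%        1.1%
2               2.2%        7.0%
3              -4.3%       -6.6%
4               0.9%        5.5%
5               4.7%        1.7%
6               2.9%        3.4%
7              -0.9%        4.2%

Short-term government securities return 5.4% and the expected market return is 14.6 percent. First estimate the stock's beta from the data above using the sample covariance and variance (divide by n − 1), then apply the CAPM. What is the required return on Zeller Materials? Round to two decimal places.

9.37%

Mean R_i = (-0.8 + 2.2 − 4.3 + 0.9 + 4.7 + 2.9 − 0.9) / 7 = 0.6714%
Mean R_m = (1.1 + 7.0 − 6.6 + 5.5 + 1.7 + 3.4 + 4.2) / 7 = 2.3286%
Σ(R_i − R̄_i)(R_m − R̄_m) = 50.9757  ⇒  Cov = 50.9757 / 6 = 8.4960
Σ(R_m − R̄_m)² = 118.1543  ⇒  Var(R_m) = 118.1543 / 6 = 19.6924
β = Cov / Var(R_m) = 8.4960 / 19.6924 = 0.4314
MRP = 14.6% − 5.4% = 9.20%
E(R) = R_f + β × MRP = 5.4% + 0.4314 × 9.2% = 9.37%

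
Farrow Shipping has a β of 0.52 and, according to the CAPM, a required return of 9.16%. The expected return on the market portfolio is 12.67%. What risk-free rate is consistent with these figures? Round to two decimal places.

5.36%

E(R) = R_f + β(E(R_m) − R_f) = R_f(1 − β) + β·E(R_m)
9.16% = R_f × (1 − 0.52) + 0.52 × 12.67%
9.16% = R_f × 0.48 + 6.5884%
R_f = (9.16% − 6.5884%) / 0.48 = 5.36%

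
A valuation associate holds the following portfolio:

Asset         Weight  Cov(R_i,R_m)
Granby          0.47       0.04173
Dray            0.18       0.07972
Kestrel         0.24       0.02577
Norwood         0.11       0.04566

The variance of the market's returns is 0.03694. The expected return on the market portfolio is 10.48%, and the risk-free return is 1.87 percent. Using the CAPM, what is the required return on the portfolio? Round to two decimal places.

β_Granby = 0.04173 / 0.03694 = 1.1297
β_Dray = 0.07972 / 0.03694 = 2.1581
β_Kestrel = 0.02577 / 0.03694 = 0.6976
β_Norwood = 0.04566 / 0.03694 = 1.2361
β_P = Σ w_i β_i = 0.47×1.1297 + 0.18×2.1581 + 0.24×0.6976 + 0.11×1.2361 = 1.2228
MRP = 10.48% − 1.87% = 8.61%
E(R_P) = R_f + β_P × MRP = 1.87% + 1.2228 × 8.61% = 12.40%

12.40%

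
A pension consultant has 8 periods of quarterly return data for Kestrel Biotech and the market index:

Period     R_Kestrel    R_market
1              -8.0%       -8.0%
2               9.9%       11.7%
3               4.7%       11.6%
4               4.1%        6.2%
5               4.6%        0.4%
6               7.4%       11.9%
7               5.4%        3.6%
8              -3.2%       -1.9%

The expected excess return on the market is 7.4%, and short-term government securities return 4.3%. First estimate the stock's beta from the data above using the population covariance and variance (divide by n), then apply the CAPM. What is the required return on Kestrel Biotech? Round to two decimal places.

Mean R_i = (-8.0 + 9.9 + 4.7 + 4.1 + 4.6 + 7.4 + 5.4 − 3.2) / 8 = 3.1125%
Mean R_m = (-8.0 + 11.7 + 11.6 + 6.2 + 0.4 + 11.9 + 3.6 − 1.9) / 8 = 4.4375%
Σ(R_i − R̄_i)(R_m − R̄_m) = 264.6963  ⇒  Cov = 264.6963 / 8 = 33.0870
Σ(R_m − R̄_m)² = 374.6988  ⇒  Var(R_m) = 374.6988 / 8 = 46.8374
β = Cov / Var(R_m) = 33.0870 / 46.8374 = 0.7064
E(R) = R_f + β × MRP = 4.3% + 0.7064 × 7.4% = 9.53%

9.53%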